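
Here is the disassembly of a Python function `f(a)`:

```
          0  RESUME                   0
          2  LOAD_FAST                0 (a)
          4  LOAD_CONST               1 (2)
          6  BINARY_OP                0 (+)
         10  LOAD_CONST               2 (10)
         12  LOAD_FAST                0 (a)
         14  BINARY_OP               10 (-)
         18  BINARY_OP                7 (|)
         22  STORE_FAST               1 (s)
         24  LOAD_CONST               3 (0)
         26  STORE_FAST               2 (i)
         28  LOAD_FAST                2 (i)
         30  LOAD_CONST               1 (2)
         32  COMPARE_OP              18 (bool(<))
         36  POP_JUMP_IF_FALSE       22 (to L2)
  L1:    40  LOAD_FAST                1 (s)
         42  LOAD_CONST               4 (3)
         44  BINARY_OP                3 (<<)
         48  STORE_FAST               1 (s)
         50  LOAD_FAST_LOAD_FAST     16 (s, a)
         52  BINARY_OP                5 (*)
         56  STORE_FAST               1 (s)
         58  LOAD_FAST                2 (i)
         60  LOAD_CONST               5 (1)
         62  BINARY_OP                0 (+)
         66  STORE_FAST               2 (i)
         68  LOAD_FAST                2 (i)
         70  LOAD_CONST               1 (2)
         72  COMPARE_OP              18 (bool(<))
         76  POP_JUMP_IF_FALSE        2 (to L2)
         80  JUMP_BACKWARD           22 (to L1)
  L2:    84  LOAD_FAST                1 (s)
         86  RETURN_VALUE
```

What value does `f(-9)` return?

-25920

LOAD_FAST a → push -9. Stack: [-9]
LOAD_CONST → push 2. Stack: [-9, 2]
BINARY_OP + → -9 + 2 = -7. Stack: [-7]
LOAD_CONST → push 10. Stack: [-7, 10]
LOAD_FAST a → push -9. Stack: [-7, 10, -9]
BINARY_OP - → 10 - -9 = 19. Stack: [-7, 19]
BINARY_OP | → -7 | 19 = -5. Stack: [-5]
STORE_FAST s → s=-5. Stack: []
LOAD_CONST → push 0. Stack: [0]
STORE_FAST i → i=0. Stack: []
LOAD_FAST i → push 0. Stack: [0]
LOAD_CONST → push 2. Stack: [0, 2]
COMPARE_OP bool(<) → 0 vs 2 = True. Stack: [True]
POP_JUMP_IF_FALSE → pop True; no jump. Stack: []
LOAD_FAST s → push -5. Stack: [-5]
LOAD_CONST → push 3. Stack: [-5, 3]
BINARY_OP << → -5 << 3 = -40. Stack: [-40]
STORE_FAST s → s=-40. Stack: []
LOAD_FAST_LOAD_FAST s,a → push -40,-9. Stack: [-40, -9]
BINARY_OP * → -40 * -9 = 360. Stack: [360]
STORE_FAST s → s=360. Stack: []
LOAD_FAST i → push 0. Stack: [0]
LOAD_CONST → push 1. Stack: [0, 1]
BINARY_OP + → 0 + 1 = 1. Stack: [1]
STORE_FAST i → i=1. Stack: []
LOAD_FAST i → push 1. Stack: [1]
LOAD_CONST → push 2. Stack: [1, 2]
COMPARE_OP bool(<) → 1 vs 2 = True. Stack: [True]
POP_JUMP_IF_FALSE → pop True; no jump. Stack: []
LOAD_FAST s → push 360. Stack: [360]
LOAD_CONST → push 3. Stack: [360, 3]
BINARY_OP << → 360 << 3 = 2880. Stack: [2880]
STORE_FAST s → s=2880. Stack: []
LOAD_FAST_LOAD_FAST s,a → push 2880,-9. Stack: [2880, -9]
BINARY_OP * → 2880 * -9 = -25920. Stack: [-25920]
STORE_FAST s → s=-25920. Stack: []
LOAD_FAST i → push 1. Stack: [1]
LOAD_CONST → push 1. Stack: [1, 1]
BINARY_OP + → 1 + 1 = 2. Stack: [2]
STORE_FAST i → i=2. Stack: []
LOAD_FAST i → push 2. Stack: [2]
LOAD_CONST → push 2. Stack: [2, 2]
COMPARE_OP bool(<) → 2 vs 2 = False. Stack: [False]
POP_JUMP_IF_FALSE → pop False; jump. Stack: []
LOAD_FAST s → push -25920. Stack: [-25920]
RETURN_VALUE → return -25920.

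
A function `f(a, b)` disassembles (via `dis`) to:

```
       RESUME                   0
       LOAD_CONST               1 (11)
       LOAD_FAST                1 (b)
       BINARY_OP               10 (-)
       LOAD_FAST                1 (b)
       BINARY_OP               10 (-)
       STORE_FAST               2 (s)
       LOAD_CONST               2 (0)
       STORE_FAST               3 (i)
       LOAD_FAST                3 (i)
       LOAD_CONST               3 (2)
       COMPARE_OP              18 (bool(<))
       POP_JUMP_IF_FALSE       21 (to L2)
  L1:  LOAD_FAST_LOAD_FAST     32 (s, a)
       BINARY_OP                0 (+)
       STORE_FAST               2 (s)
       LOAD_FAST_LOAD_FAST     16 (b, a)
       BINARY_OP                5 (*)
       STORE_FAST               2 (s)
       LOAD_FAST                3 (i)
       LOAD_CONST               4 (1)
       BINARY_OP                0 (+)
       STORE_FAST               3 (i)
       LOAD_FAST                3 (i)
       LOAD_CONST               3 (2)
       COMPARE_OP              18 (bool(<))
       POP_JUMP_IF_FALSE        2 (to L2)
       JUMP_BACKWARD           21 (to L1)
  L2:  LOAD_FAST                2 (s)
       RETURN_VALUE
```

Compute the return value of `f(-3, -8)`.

LOAD_CONST → push 11. Stack: [11]
LOAD_FAST b → push -8. Stack: [11, -8]
BINARY_OP - → 11 - -8 = 19. Stack: [19]
LOAD_FAST b → push -8. Stack: [19, -8]
BINARY_OP - → 19 - -8 = 27. Stack: [27]
STORE_FAST s → s=27. Stack: []
LOAD_CONST → push 0. Stack: [0]
STORE_FAST i → i=0. Stack: []
LOAD_FAST i → push 0. Stack: [0]
LOAD_CONST → push 2. Stack: [0, 2]
COMPARE_OP bool(<) → 0 vs 2 = True. Stack: [True]
POP_JUMP_IF_FALSE → pop True; no jump. Stack: []
LOAD_FAST_LOAD_FAST s,a → push 27,-3. Stack: [27, -3]
BINARY_OP + → 27 + -3 = 24. Stack: [24]
STORE_FAST s → s=24. Stack: []
LOAD_FAST_LOAD_FAST b,a → push -8,-3. Stack: [-8, -3]
BINARY_OP * → -8 * -3 = 24. Stack: [24]
STORE_FAST s → s=24. Stack: []
LOAD_FAST i → push 0. Stack: [0]
LOAD_CONST → push 1. Stack: [0, 1]
BINARY_OP + → 0 + 1 = 1. Stack: [1]
STORE_FAST i → i=1. Stack: []
LOAD_FAST i → push 1. Stack: [1]
LOAD_CONST → push 2. Stack: [1, 2]
COMPARE_OP bool(<) → 1 vs 2 = True. Stack: [True]
POP_JUMP_IF_FALSE → pop True; no jump. Stack: []
LOAD_FAST_LOAD_FAST s,a → push 24,-3. Stack: [24, -3]
BINARY_OP + → 24 + -3 = 21. Stack: [21]
STORE_FAST s → s=21. Stack: []
LOAD_FAST_LOAD_FAST b,a → push -8,-3. Stack: [-8, -3]
BINARY_OP * → -8 * -3 = 24. Stack: [24]
STORE_FAST s → s=24. Stack: []
LOAD_FAST i → push 1. Stack: [1]
LOAD_CONST → push 1. Stack: [1, 1]
BINARY_OP + → 1 + 1 = 2. Stack: [2]
STORE_FAST i → i=2. Stack: []
LOAD_FAST i → push 2. Stack: [2]
LOAD_CONST → push 2. Stack: [2, 2]
COMPARE_OP bool(<) → 2 vs 2 = False. Stack: [False]
POP_JUMP_IF_FALSE → pop False; jump. Stack: []
LOAD_FAST s → push 24. Stack: [24]
RETURN_VALUE → return 24.

24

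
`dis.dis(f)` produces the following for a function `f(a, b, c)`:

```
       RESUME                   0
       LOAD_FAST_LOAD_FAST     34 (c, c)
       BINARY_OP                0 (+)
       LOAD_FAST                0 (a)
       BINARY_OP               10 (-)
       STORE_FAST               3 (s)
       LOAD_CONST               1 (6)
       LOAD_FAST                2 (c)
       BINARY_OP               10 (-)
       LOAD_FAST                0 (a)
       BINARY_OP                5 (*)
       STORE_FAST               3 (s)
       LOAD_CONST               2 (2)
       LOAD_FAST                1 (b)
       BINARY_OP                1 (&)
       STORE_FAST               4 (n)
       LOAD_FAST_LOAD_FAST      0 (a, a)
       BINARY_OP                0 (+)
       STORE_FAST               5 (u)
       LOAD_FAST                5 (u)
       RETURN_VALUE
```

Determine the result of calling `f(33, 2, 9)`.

LOAD_FAST_LOAD_FAST c,c → push 9,9. Stack: [9, 9]
BINARY_OP + → 9 + 9 = 18. Stack: [18]
LOAD_FAST a → push 33. Stack: [18, 33]
BINARY_OP - → 18 - 33 = -15. Stack: [-15]
STORE_FAST s → s=-15. Stack: []
LOAD_CONST → push 6. Stack: [6]
LOAD_FAST c → push 9. Stack: [6, 9]
BINARY_OP - → 6 - 9 = -3. Stack: [-3]
LOAD_FAST a → push 33. Stack: [-3, 33]
BINARY_OP * → -3 * 33 = -99. Stack: [-99]
STORE_FAST s → s=-99. Stack: []
LOAD_CONST → push 2. Stack: [2]
LOAD_FAST b → push 2. Stack: [2, 2]
BINARY_OP & → 2 & 2 = 2. Stack: [2]
STORE_FAST n → n=2. Stack: []
LOAD_FAST_LOAD_FAST a,a → push 33,33. Stack: [33, 33]
BINARY_OP + → 33 + 33 = 66. Stack: [66]
STORE_FAST u → u=66. Stack: []
LOAD_FAST u → push 66. Stack: [66]
RETURN_VALUE → return 66.

66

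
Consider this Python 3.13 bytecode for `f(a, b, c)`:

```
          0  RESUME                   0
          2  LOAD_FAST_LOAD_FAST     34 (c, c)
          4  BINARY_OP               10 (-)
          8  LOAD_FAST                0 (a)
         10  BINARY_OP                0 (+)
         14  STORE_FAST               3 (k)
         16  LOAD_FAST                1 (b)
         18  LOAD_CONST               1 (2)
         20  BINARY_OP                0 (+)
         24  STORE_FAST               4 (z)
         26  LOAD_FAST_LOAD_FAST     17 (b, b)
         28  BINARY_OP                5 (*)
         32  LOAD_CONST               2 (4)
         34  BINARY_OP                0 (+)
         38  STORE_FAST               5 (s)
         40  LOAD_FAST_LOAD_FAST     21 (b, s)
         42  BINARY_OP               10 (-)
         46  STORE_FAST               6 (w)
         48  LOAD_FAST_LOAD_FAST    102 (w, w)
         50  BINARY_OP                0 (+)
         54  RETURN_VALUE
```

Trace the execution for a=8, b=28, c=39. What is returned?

LOAD_FAST_LOAD_FAST c,c → push 39,39. Stack: [39, 39]
BINARY_OP - → 39 - 39 = 0. Stack: [0]
LOAD_FAST a → push 8. Stack: [0, 8]
BINARY_OP + → 0 + 8 = 8. Stack: [8]
STORE_FAST k → k=8. Stack: []
LOAD_FAST b → push 28. Stack: [28]
LOAD_CONST → push 2. Stack: [28, 2]
BINARY_OP + → 28 + 2 = 30. Stack: [30]
STORE_FAST z → z=30. Stack: []
LOAD_FAST_LOAD_FAST b,b → push 28,28. Stack: [28, 28]
BINARY_OP * → 28 * 28 = 784. Stack: [784]
LOAD_CONST → push 4. Stack: [784, 4]
BINARY_OP + → 784 + 4 = 788. Stack: [788]
STORE_FAST s → s=788. Stack: []
LOAD_FAST_LOAD_FAST b,s → push 28,788. Stack: [28, 788]
BINARY_OP - → 28 - 788 = -760. Stack: [-760]
STORE_FAST w → w=-760. Stack: []
LOAD_FAST_LOAD_FAST w,w → push -760,-760. Stack: [-760, -760]
BINARY_OP + → -760 + -760 = -1520. Stack: [-1520]
RETURN_VALUE → return -1520.

-1520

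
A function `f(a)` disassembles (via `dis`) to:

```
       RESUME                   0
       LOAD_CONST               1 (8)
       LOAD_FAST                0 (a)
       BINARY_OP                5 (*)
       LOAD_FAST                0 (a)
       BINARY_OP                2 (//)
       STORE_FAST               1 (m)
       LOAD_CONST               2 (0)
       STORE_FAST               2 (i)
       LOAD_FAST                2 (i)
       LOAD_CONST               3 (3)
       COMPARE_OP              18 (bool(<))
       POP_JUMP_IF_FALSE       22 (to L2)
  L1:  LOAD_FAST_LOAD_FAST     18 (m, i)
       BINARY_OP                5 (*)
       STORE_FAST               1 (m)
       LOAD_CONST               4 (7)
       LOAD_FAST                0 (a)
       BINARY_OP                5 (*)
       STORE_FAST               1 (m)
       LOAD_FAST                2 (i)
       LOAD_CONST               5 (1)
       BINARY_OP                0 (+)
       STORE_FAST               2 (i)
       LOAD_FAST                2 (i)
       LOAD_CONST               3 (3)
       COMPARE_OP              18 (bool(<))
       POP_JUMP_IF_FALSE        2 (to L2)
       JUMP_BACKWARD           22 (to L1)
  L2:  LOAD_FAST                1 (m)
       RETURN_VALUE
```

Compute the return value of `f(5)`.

LOAD_CONST → push 8. Stack: [8]
LOAD_FAST a → push 5. Stack: [8, 5]
BINARY_OP * → 8 * 5 = 40. Stack: [40]
LOAD_FAST a → push 5. Stack: [40, 5]
BINARY_OP // → 40 // 5 = 8. Stack: [8]
STORE_FAST m → m=8. Stack: []
LOAD_CONST → push 0. Stack: [0]
STORE_FAST i → i=0. Stack: []
LOAD_FAST i → push 0. Stack: [0]
LOAD_CONST → push 3. Stack: [0, 3]
COMPARE_OP bool(<) → 0 vs 3 = True. Stack: [True]
POP_JUMP_IF_FALSE → pop True; no jump. Stack: []
LOAD_FAST_LOAD_FAST m,i → push 8,0. Stack: [8, 0]
BINARY_OP * → 8 * 0 = 0. Stack: [0]
STORE_FAST m → m=0. Stack: []
LOAD_CONST → push 7. Stack: [7]
LOAD_FAST a → push 5. Stack: [7, 5]
BINARY_OP * → 7 * 5 = 35. Stack: [35]
STORE_FAST m → m=35. Stack: []
LOAD_FAST i → push 0. Stack: [0]
LOAD_CONST → push 1. Stack: [0, 1]
BINARY_OP + → 0 + 1 = 1. Stack: [1]
STORE_FAST i → i=1. Stack: []
LOAD_FAST i → push 1. Stack: [1]
LOAD_CONST → push 3. Stack: [1, 3]
COMPARE_OP bool(<) → 1 vs 3 = True. Stack: [True]
POP_JUMP_IF_FALSE → pop True; no jump. Stack: []
LOAD_FAST_LOAD_FAST m,i → push 35,1. Stack: [35, 1]
BINARY_OP * → 35 * 1 = 35. Stack: [35]
STORE_FAST m → m=35. Stack: []
LOAD_CONST → push 7. Stack: [7]
LOAD_FAST a → push 5. Stack: [7, 5]
BINARY_OP * → 7 * 5 = 35. Stack: [35]
STORE_FAST m → m=35. Stack: []
LOAD_FAST i → push 1. Stack: [1]
LOAD_CONST → push 1. Stack: [1, 1]
BINARY_OP + → 1 + 1 = 2. Stack: [2]
STORE_FAST i → i=2. Stack: []
LOAD_FAST i → push 2. Stack: [2]
LOAD_CONST → push 3. Stack: [2, 3]
COMPARE_OP bool(<) → 2 vs 3 = True. Stack: [True]
POP_JUMP_IF_FALSE → pop True; no jump. Stack: []
LOAD_FAST_LOAD_FAST m,i → push 35,2. Stack: [35, 2]
BINARY_OP * → 35 * 2 = 70. Stack: [70]
STORE_FAST m → m=70. Stack: []
LOAD_CONST → push 7. Stack: [7]
LOAD_FAST a → push 5. Stack: [7, 5]
BINARY_OP * → 7 * 5 = 35. Stack: [35]
STORE_FAST m → m=35. Stack: []
LOAD_FAST i → push 2. Stack: [2]
LOAD_CONST → push 1. Stack: [2, 1]
BINARY_OP + → 2 + 1 = 3. Stack: [3]
STORE_FAST i → i=3. Stack: []
LOAD_FAST i → push 3. Stack: [3]
LOAD_CONST → push 3. Stack: [3, 3]
COMPARE_OP bool(<) → 3 vs 3 = False. Stack: [False]
POP_JUMP_IF_FALSE → pop False; jump. Stack: []
LOAD_FAST m → push 35. Stack: [35]
RETURN_VALUE → return 35.

35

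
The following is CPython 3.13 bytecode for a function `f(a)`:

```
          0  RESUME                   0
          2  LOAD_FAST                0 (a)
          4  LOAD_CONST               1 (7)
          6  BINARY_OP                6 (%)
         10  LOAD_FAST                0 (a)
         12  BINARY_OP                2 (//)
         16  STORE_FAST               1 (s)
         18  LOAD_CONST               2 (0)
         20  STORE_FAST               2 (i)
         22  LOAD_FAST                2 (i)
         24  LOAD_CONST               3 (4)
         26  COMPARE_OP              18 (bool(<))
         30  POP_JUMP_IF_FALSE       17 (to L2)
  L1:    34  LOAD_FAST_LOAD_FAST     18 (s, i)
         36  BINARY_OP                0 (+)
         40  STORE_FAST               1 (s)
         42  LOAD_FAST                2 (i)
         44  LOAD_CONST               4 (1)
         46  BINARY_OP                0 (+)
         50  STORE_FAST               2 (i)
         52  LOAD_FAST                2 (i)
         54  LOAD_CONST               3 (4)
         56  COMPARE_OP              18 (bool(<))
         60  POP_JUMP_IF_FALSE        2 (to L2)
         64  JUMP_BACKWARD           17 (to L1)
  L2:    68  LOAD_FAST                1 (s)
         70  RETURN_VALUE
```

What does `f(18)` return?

LOAD_FAST a → push 18. Stack: [18]
LOAD_CONST → push 7. Stack: [18, 7]
BINARY_OP % → 18 % 7 = 4. Stack: [4]
LOAD_FAST a → push 18. Stack: [4, 18]
BINARY_OP // → 4 // 18 = 0. Stack: [0]
STORE_FAST s → s=0. Stack: []
LOAD_CONST → push 0. Stack: [0]
STORE_FAST i → i=0. Stack: []
LOAD_FAST i → push 0. Stack: [0]
LOAD_CONST → push 4. Stack: [0, 4]
COMPARE_OP bool(<) → 0 vs 4 = True. Stack: [True]
POP_JUMP_IF_FALSE → pop True; no jump. Stack: []
LOAD_FAST_LOAD_FAST s,i → push 0,0. Stack: [0, 0]
BINARY_OP + → 0 + 0 = 0. Stack: [0]
STORE_FAST s → s=0. Stack: []
LOAD_FAST i → push 0. Stack: [0]
LOAD_CONST → push 1. Stack: [0, 1]
BINARY_OP + → 0 + 1 = 1. Stack: [1]
STORE_FAST i → i=1. Stack: []
LOAD_FAST i → push 1. Stack: [1]
LOAD_CONST → push 4. Stack: [1, 4]
COMPARE_OP bool(<) → 1 vs 4 = True. Stack: [True]
POP_JUMP_IF_FALSE → pop True; no jump. Stack: []
LOAD_FAST_LOAD_FAST s,i → push 0,1. Stack: [0, 1]
BINARY_OP + → 0 + 1 = 1. Stack: [1]
STORE_FAST s → s=1. Stack: []
LOAD_FAST i → push 1. Stack: [1]
LOAD_CONST → push 1. Stack: [1, 1]
BINARY_OP + → 1 + 1 = 2. Stack: [2]
STORE_FAST i → i=2. Stack: []
LOAD_FAST i → push 2. Stack: [2]
LOAD_CONST → push 4. Stack: [2, 4]
COMPARE_OP bool(<) → 2 vs 4 = True. Stack: [True]
POP_JUMP_IF_FALSE → pop True; no jump. Stack: []
LOAD_FAST_LOAD_FAST s,i → push 1,2. Stack: [1, 2]
BINARY_OP + → 1 + 2 = 3. Stack: [3]
STORE_FAST s → s=3. Stack: []
LOAD_FAST i → push 2. Stack: [2]
LOAD_CONST → push 1. Stack: [2, 1]
BINARY_OP + → 2 + 1 = 3. Stack: [3]
STORE_FAST i → i=3. Stack: []
LOAD_FAST i → push 3. Stack: [3]
LOAD_CONST → push 4. Stack: [3, 4]
COMPARE_OP bool(<) → 3 vs 4 = True. Stack: [True]
POP_JUMP_IF_FALSE → pop True; no jump. Stack: []
LOAD_FAST_LOAD_FAST s,i → push 3,3. Stack: [3, 3]
BINARY_OP + → 3 + 3 = 6. Stack: [6]
STORE_FAST s → s=6. Stack: []
LOAD_FAST i → push 3. Stack: [3]
LOAD_CONST → push 1. Stack: [3, 1]
BINARY_OP + → 3 + 1 = 4. Stack: [4]
STORE_FAST i → i=4. Stack: []
LOAD_FAST i → push 4. Stack: [4]
LOAD_CONST → push 4. Stack: [4, 4]
COMPARE_OP bool(<) → 4 vs 4 = False. Stack: [False]
POP_JUMP_IF_FALSE → pop False; jump. Stack: []
LOAD_FAST s → push 6. Stack: [6]
RETURN_VALUE → return 6.

6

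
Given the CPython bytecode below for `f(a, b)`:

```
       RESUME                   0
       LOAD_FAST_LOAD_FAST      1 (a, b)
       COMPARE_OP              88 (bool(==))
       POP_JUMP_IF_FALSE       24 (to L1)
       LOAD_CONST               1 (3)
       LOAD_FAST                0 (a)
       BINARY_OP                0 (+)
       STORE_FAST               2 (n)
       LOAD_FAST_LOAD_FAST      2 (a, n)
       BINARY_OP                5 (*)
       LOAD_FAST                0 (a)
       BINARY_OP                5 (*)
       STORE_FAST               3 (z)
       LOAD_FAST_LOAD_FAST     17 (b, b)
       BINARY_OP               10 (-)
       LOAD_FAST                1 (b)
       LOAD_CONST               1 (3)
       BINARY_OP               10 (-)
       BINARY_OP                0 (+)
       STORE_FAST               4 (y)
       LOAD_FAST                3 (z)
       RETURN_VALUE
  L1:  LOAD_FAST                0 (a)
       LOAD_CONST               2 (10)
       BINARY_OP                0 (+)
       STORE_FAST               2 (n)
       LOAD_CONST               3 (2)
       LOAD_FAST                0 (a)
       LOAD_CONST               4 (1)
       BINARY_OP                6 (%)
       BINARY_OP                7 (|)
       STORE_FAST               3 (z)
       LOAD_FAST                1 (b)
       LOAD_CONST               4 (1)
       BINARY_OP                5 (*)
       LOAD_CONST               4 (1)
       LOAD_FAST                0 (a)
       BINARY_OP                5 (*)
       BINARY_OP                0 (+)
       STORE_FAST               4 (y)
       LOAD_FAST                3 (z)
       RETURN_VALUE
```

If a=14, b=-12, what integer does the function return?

LOAD_FAST_LOAD_FAST a,b → push 14,-12. Stack: [14, -12]
COMPARE_OP bool(==) → 14 vs -12 = False. Stack: [False]
POP_JUMP_IF_FALSE → pop False; jump. Stack: []
LOAD_FAST a → push 14. Stack: [14]
LOAD_CONST → push 10. Stack: [14, 10]
BINARY_OP + → 14 + 10 = 24. Stack: [24]
STORE_FAST n → n=24. Stack: []
LOAD_CONST → push 2. Stack: [2]
LOAD_FAST a → push 14. Stack: [2, 14]
LOAD_CONST → push 1. Stack: [2, 14, 1]
BINARY_OP % → 14 % 1 = 0. Stack: [2, 0]
BINARY_OP | → 2 | 0 = 2. Stack: [2]
STORE_FAST z → z=2. Stack: []
LOAD_FAST b → push -12. Stack: [-12]
LOAD_CONST → push 1. Stack: [-12, 1]
BINARY_OP * → -12 * 1 = -12. Stack: [-12]
LOAD_CONST → push 1. Stack: [-12, 1]
LOAD_FAST a → push 14. Stack: [-12, 1, 14]
BINARY_OP * → 1 * 14 = 14. Stack: [-12, 14]
BINARY_OP + → -12 + 14 = 2. Stack: [2]
STORE_FAST y → y=2. Stack: []
LOAD_FAST z → push 2. Stack: [2]
RETURN_VALUE → return 2.

2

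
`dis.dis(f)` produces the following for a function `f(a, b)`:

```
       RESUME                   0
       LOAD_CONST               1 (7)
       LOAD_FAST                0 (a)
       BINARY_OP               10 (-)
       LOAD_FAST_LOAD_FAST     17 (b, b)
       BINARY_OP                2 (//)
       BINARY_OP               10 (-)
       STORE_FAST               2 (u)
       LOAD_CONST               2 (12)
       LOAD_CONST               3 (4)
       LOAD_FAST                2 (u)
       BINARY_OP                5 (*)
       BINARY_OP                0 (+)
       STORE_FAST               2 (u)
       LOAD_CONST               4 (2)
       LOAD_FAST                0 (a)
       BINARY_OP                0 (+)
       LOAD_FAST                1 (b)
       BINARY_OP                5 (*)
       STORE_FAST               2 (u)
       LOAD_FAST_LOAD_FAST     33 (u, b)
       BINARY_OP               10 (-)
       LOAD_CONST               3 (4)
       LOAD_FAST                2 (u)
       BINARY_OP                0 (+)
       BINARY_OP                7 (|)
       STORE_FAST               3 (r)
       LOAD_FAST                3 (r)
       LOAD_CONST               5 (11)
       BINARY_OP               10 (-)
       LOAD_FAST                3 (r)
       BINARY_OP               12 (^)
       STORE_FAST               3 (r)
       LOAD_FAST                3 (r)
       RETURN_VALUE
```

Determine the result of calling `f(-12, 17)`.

LOAD_CONST → push 7. Stack: [7]
LOAD_FAST a → push -12. Stack: [7, -12]
BINARY_OP - → 7 - -12 = 19. Stack: [19]
LOAD_FAST_LOAD_FAST b,b → push 17,17. Stack: [19, 17, 17]
BINARY_OP // → 17 // 17 = 1. Stack: [19, 1]
BINARY_OP - → 19 - 1 = 18. Stack: [18]
STORE_FAST u → u=18. Stack: []
LOAD_CONST → push 12. Stack: [12]
LOAD_CONST → push 4. Stack: [12, 4]
LOAD_FAST u → push 18. Stack: [12, 4, 18]
BINARY_OP * → 4 * 18 = 72. Stack: [12, 72]
BINARY_OP + → 12 + 72 = 84. Stack: [84]
STORE_FAST u → u=84. Stack: []
LOAD_CONST → push 2. Stack: [2]
LOAD_FAST a → push -12. Stack: [2, -12]
BINARY_OP + → 2 + -12 = -10. Stack: [-10]
LOAD_FAST b → push 17. Stack: [-10, 17]
BINARY_OP * → -10 * 17 = -170. Stack: [-170]
STORE_FAST u → u=-170. Stack: []
LOAD_FAST_LOAD_FAST u,b → push -170,17. Stack: [-170, 17]
BINARY_OP - → -170 - 17 = -187. Stack: [-187]
LOAD_CONST → push 4. Stack: [-187, 4]
LOAD_FAST u → push -170. Stack: [-187, 4, -170]
BINARY_OP + → 4 + -170 = -166. Stack: [-187, -166]
BINARY_OP | → -187 | -166 = -161. Stack: [-161]
STORE_FAST r → r=-161. Stack: []
LOAD_FAST r → push -161. Stack: [-161]
LOAD_CONST → push 11. Stack: [-161, 11]
BINARY_OP - → -161 - 11 = -172. Stack: [-172]
LOAD_FAST r → push -161. Stack: [-172, -161]
BINARY_OP ^ → -172 ^ -161 = 11. Stack: [11]
STORE_FAST r → r=11. Stack: []
LOAD_FAST r → push 11. Stack: [11]
RETURN_VALUE → return 11.

11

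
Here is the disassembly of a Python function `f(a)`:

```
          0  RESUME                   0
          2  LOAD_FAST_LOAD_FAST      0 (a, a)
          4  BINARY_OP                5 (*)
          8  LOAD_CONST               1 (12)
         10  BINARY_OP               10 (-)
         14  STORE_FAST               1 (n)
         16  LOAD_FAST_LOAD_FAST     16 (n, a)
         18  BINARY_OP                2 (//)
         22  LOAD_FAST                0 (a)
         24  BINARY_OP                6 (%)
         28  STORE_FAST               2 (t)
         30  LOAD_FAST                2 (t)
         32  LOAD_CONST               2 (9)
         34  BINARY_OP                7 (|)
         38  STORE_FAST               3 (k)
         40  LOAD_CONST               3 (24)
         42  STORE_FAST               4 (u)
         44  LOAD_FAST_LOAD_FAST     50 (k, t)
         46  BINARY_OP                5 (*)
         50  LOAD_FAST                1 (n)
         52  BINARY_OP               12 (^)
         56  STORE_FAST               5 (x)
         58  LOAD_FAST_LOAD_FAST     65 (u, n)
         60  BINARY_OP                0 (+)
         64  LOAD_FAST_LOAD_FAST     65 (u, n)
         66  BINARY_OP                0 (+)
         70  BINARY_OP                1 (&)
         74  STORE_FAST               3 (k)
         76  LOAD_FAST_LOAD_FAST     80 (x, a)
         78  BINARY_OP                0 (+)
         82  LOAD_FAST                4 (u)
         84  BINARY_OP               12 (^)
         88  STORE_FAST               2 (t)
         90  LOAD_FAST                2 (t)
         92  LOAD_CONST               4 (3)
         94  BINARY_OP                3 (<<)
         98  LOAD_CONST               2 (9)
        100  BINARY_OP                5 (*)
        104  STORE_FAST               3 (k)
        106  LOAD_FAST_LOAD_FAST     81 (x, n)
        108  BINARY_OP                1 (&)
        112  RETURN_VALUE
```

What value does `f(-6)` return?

LOAD_FAST_LOAD_FAST a,a → push -6,-6. Stack: [-6, -6]
BINARY_OP * → -6 * -6 = 36. Stack: [36]
LOAD_CONST → push 12. Stack: [36, 12]
BINARY_OP - → 36 - 12 = 24. Stack: [24]
STORE_FAST n → n=24. Stack: []
LOAD_FAST_LOAD_FAST n,a → push 24,-6. Stack: [24, -6]
BINARY_OP // → 24 // -6 = -4. Stack: [-4]
LOAD_FAST a → push -6. Stack: [-4, -6]
BINARY_OP % → -4 % -6 = -4. Stack: [-4]
STORE_FAST t → t=-4. Stack: []
LOAD_FAST t → push -4. Stack: [-4]
LOAD_CONST → push 9. Stack: [-4, 9]
BINARY_OP | → -4 | 9 = -3. Stack: [-3]
STORE_FAST k → k=-3. Stack: []
LOAD_CONST → push 24. Stack: [24]
STORE_FAST u → u=24. Stack: []
LOAD_FAST_LOAD_FAST k,t → push -3,-4. Stack: [-3, -4]
BINARY_OP * → -3 * -4 = 12. Stack: [12]
LOAD_FAST n → push 24. Stack: [12, 24]
BINARY_OP ^ → 12 ^ 24 = 20. Stack: [20]
STORE_FAST x → x=20. Stack: []
LOAD_FAST_LOAD_FAST u,n → push 24,24. Stack: [24, 24]
BINARY_OP + → 24 + 24 = 48. Stack: [48]
LOAD_FAST_LOAD_FAST u,n → push 24,24. Stack: [48, 24, 24]
BINARY_OP + → 24 + 24 = 48. Stack: [48, 48]
BINARY_OP & → 48 & 48 = 48. Stack: [48]
STORE_FAST k → k=48. Stack: []
LOAD_FAST_LOAD_FAST x,a → push 20,-6. Stack: [20, -6]
BINARY_OP + → 20 + -6 = 14. Stack: [14]
LOAD_FAST u → push 24. Stack: [14, 24]
BINARY_OP ^ → 14 ^ 24 = 22. Stack: [22]
STORE_FAST t → t=22. Stack: []
LOAD_FAST t → push 22. Stack: [22]
LOAD_CONST → push 3. Stack: [22, 3]
BINARY_OP << → 22 << 3 = 176. Stack: [176]
LOAD_CONST → push 9. Stack: [176, 9]
BINARY_OP * → 176 * 9 = 1584. Stack: [1584]
STORE_FAST k → k=1584. Stack: []
LOAD_FAST_LOAD_FAST x,n → push 20,24. Stack: [20, 24]
BINARY_OP & → 20 & 24 = 16. Stack: [16]
RETURN_VALUE → return 16.

16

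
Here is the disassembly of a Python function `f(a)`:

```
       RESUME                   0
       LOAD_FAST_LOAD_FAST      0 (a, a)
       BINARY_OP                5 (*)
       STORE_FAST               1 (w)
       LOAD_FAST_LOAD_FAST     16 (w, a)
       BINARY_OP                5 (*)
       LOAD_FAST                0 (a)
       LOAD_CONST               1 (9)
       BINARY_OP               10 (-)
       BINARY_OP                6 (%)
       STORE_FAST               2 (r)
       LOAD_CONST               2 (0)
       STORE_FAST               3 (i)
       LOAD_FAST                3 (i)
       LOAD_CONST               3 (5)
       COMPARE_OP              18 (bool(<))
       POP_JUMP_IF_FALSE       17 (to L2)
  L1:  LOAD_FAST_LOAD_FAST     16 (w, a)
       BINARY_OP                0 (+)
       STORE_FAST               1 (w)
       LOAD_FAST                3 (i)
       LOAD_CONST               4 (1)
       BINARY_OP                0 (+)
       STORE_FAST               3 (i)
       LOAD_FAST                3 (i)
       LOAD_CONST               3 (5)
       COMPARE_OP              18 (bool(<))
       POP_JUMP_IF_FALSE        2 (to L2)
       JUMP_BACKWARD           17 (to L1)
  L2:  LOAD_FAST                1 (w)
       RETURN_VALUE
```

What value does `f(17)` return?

LOAD_FAST_LOAD_FAST a,a → push 17,17
BINARY_OP * → 17 * 17 = 289
STORE_FAST w → w=289
LOAD_FAST_LOAD_FAST w,a → push 289,17
BINARY_OP * → 289 * 17 = 4913
LOAD_FAST a → push 17
LOAD_CONST → push 9
BINARY_OP - → 17 - 9 = 8
BINARY_OP % → 4913 % 8 = 1
STORE_FAST r → r=1
LOAD_CONST → push 0
STORE_FAST i → i=0
LOAD_FAST i → push 0
LOAD_CONST → push 5
COMPARE_OP bool(<) → 0 vs 5 = True
POP_JUMP_IF_FALSE → pop True; no jump
LOAD_FAST_LOAD_FAST w,a → push 289,17
BINARY_OP + → 289 + 17 = 306
STORE_FAST w → w=306
LOAD_FAST i → push 0
LOAD_CONST → push 1
BINARY_OP + → 0 + 1 = 1
STORE_FAST i → i=1
LOAD_FAST i → push 1
LOAD_CONST → push 5
COMPARE_OP bool(<) → 1 vs 5 = True
POP_JUMP_IF_FALSE → pop True; no jump
LOAD_FAST_LOAD_FAST w,a → push 306,17
BINARY_OP + → 306 + 17 = 323
STORE_FAST w → w=323
LOAD_FAST i → push 1
LOAD_CONST → push 1
BINARY_OP + → 1 + 1 = 2
STORE_FAST i → i=2
LOAD_FAST i → push 2
LOAD_CONST → push 5
COMPARE_OP bool(<) → 2 vs 5 = True
POP_JUMP_IF_FALSE → pop True; no jump
LOAD_FAST_LOAD_FAST w,a → push 323,17
BINARY_OP + → 323 + 17 = 340
STORE_FAST w → w=340
LOAD_FAST i → push 2
LOAD_CONST → push 1
BINARY_OP + → 2 + 1 = 3
STORE_FAST i → i=3
LOAD_FAST i → push 3
LOAD_CONST → push 5
COMPARE_OP bool(<) → 3 vs 5 = True
POP_JUMP_IF_FALSE → pop True; no jump
LOAD_FAST_LOAD_FAST w,a → push 340,17
BINARY_OP + → 340 + 17 = 357
STORE_FAST w → w=357
LOAD_FAST i → push 3
LOAD_CONST → push 1
BINARY_OP + → 3 + 1 = 4
STORE_FAST i → i=4
LOAD_FAST i → push 4
LOAD_CONST → push 5
COMPARE_OP bool(<) → 4 vs 5 = True
POP_JUMP_IF_FALSE → pop True; no jump
LOAD_FAST_LOAD_FAST w,a → push 357,17
BINARY_OP + → 357 + 17 = 374
STORE_FAST w → w=374
LOAD_FAST i → push 4
LOAD_CONST → push 1
BINARY_OP + → 4 + 1 = 5
STORE_FAST i → i=5
LOAD_FAST i → push 5
LOAD_CONST → push 5
COMPARE_OP bool(<) → 5 vs 5 = False
POP_JUMP_IF_FALSE → pop False; jump
LOAD_FAST w → push 374
RETURN_VALUE → return 374.

374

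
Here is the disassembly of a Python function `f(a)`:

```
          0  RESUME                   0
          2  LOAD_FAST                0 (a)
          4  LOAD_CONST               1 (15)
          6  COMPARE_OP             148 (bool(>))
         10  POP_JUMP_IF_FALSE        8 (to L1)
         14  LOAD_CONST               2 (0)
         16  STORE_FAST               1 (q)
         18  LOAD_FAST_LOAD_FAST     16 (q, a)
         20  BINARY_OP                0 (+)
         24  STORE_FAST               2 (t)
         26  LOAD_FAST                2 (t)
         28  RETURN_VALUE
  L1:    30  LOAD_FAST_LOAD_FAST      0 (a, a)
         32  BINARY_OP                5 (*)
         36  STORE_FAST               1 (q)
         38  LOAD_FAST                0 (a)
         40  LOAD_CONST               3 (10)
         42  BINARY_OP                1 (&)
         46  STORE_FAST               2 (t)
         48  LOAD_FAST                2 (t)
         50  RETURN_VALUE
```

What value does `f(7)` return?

2

LOAD_FAST a → push 7. Stack: [7]
LOAD_CONST → push 15. Stack: [7, 15]
COMPARE_OP bool(>) → 7 vs 15 = False. Stack: [False]
POP_JUMP_IF_FALSE → pop False; jump. Stack: []
LOAD_FAST_LOAD_FAST a,a → push 7,7. Stack: [7, 7]
BINARY_OP * → 7 * 7 = 49. Stack: [49]
STORE_FAST q → q=49. Stack: []
LOAD_FAST a → push 7. Stack: [7]
LOAD_CONST → push 10. Stack: [7, 10]
BINARY_OP & → 7 & 10 = 2. Stack: [2]
STORE_FAST t → t=2. Stack: []
LOAD_FAST t → push 2. Stack: [2]
RETURN_VALUE → return 2.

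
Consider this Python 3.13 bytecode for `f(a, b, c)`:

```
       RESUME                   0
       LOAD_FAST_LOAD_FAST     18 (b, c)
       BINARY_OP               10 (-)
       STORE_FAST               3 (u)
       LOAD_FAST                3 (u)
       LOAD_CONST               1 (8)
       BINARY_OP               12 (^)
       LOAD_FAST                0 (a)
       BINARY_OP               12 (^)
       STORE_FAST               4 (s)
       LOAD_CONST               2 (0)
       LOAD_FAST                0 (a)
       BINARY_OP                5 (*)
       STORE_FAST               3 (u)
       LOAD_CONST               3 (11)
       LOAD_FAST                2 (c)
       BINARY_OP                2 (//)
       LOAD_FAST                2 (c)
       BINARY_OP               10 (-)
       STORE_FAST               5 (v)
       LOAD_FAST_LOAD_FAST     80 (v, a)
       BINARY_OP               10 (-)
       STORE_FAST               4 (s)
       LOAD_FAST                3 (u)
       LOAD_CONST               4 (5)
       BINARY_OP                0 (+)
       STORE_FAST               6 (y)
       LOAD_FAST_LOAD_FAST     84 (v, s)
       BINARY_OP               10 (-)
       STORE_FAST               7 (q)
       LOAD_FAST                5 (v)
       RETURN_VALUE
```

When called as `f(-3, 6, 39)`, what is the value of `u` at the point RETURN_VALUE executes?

LOAD_FAST_LOAD_FAST b,c → push 6,39. Stack: [6, 39]
BINARY_OP - → 6 - 39 = -33. Stack: [-33]
STORE_FAST u → u=-33. Stack: []
LOAD_FAST u → push -33. Stack: [-33]
LOAD_CONST → push 8. Stack: [-33, 8]
BINARY_OP ^ → -33 ^ 8 = -41. Stack: [-41]
LOAD_FAST a → push -3. Stack: [-41, -3]
BINARY_OP ^ → -41 ^ -3 = 42. Stack: [42]
STORE_FAST s → s=42. Stack: []
LOAD_CONST → push 0. Stack: [0]
LOAD_FAST a → push -3. Stack: [0, -3]
BINARY_OP * → 0 * -3 = 0. Stack: [0]
STORE_FAST u → u=0. Stack: []
LOAD_CONST → push 11. Stack: [11]
LOAD_FAST c → push 39. Stack: [11, 39]
BINARY_OP // → 11 // 39 = 0. Stack: [0]
LOAD_FAST c → push 39. Stack: [0, 39]
BINARY_OP - → 0 - 39 = -39. Stack: [-39]
STORE_FAST v → v=-39. Stack: []
LOAD_FAST_LOAD_FAST v,a → push -39,-3. Stack: [-39, -3]
BINARY_OP - → -39 - -3 = -36. Stack: [-36]
STORE_FAST s → s=-36. Stack: []
LOAD_FAST u → push 0. Stack: [0]
LOAD_CONST → push 5. Stack: [0, 5]
BINARY_OP + → 0 + 5 = 5. Stack: [5]
STORE_FAST y → y=5. Stack: []
LOAD_FAST_LOAD_FAST v,s → push -39,-36. Stack: [-39, -36]
BINARY_OP - → -39 - -36 = -3. Stack: [-3]
STORE_FAST q → q=-3. Stack: []
LOAD_FAST v → push -39. Stack: [-39]
RETURN_VALUE → return -39.

0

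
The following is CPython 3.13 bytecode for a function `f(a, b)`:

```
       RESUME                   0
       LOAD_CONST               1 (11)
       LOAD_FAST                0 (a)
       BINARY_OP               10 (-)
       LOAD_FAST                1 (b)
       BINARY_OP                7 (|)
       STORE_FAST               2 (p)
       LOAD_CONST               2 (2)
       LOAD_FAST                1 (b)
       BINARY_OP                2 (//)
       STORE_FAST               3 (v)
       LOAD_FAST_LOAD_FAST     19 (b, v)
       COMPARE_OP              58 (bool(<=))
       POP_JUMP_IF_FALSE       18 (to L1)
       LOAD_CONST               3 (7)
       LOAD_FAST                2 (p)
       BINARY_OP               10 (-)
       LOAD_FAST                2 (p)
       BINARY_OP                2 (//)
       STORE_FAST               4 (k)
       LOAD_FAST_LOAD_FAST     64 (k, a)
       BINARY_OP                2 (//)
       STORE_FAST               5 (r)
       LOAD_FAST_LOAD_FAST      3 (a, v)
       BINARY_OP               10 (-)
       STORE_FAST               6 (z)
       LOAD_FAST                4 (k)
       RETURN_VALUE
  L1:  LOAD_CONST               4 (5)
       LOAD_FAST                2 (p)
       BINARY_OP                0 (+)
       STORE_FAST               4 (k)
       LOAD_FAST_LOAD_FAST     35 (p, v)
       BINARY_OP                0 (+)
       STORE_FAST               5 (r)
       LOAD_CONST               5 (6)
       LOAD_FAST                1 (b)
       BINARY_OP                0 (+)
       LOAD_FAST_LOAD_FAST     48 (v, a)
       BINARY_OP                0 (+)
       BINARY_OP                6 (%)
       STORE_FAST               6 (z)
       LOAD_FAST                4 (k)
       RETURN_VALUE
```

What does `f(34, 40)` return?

-18

LOAD_CONST → push 11. Stack: [11]
LOAD_FAST a → push 34. Stack: [11, 34]
BINARY_OP - → 11 - 34 = -23. Stack: [-23]
LOAD_FAST b → push 40. Stack: [-23, 40]
BINARY_OP | → -23 | 40 = -23. Stack: [-23]
STORE_FAST p → p=-23. Stack: []
LOAD_CONST → push 2. Stack: [2]
LOAD_FAST b → push 40. Stack: [2, 40]
BINARY_OP // → 2 // 40 = 0. Stack: [0]
STORE_FAST v → v=0. Stack: []
LOAD_FAST_LOAD_FAST b,v → push 40,0. Stack: [40, 0]
COMPARE_OP bool(<=) → 40 vs 0 = False. Stack: [False]
POP_JUMP_IF_FALSE → pop False; jump. Stack: []
LOAD_CONST → push 5. Stack: [5]
LOAD_FAST p → push -23. Stack: [5, -23]
BINARY_OP + → 5 + -23 = -18. Stack: [-18]
STORE_FAST k → k=-18. Stack: []
LOAD_FAST_LOAD_FAST p,v → push -23,0. Stack: [-23, 0]
BINARY_OP + → -23 + 0 = -23. Stack: [-23]
STORE_FAST r → r=-23. Stack: []
LOAD_CONST → push 6. Stack: [6]
LOAD_FAST b → push 40. Stack: [6, 40]
BINARY_OP + → 6 + 40 = 46. Stack: [46]
LOAD_FAST_LOAD_FAST v,a → push 0,34. Stack: [46, 0, 34]
BINARY_OP + → 0 + 34 = 34. Stack: [46, 34]
BINARY_OP % → 46 % 34 = 12. Stack: [12]
STORE_FAST z → z=12. Stack: []
LOAD_FAST k → push -18. Stack: [-18]
RETURN_VALUE → return -18.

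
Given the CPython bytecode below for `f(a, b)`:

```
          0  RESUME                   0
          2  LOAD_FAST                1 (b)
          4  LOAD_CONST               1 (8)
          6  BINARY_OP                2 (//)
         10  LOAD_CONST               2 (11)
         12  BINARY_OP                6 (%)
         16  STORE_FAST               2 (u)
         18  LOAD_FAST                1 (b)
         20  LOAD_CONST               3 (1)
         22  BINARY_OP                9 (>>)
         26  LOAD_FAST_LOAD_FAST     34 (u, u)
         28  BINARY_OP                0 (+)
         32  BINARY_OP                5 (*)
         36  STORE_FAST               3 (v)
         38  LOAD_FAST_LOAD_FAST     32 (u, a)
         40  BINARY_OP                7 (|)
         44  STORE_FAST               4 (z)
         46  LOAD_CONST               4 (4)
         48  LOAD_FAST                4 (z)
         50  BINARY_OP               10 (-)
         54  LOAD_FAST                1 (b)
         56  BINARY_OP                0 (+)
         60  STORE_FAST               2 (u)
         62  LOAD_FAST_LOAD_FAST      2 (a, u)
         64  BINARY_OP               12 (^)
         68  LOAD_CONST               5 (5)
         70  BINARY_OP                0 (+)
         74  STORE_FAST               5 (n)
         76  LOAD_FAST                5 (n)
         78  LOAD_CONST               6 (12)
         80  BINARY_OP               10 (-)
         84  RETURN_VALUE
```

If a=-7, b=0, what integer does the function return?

-21

LOAD_FAST b → push 0. Stack: [0]
LOAD_CONST → push 8. Stack: [0, 8]
BINARY_OP // → 0 // 8 = 0. Stack: [0]
LOAD_CONST → push 11. Stack: [0, 11]
BINARY_OP % → 0 % 11 = 0. Stack: [0]
STORE_FAST u → u=0. Stack: []
LOAD_FAST b → push 0. Stack: [0]
LOAD_CONST → push 1. Stack: [0, 1]
BINARY_OP >> → 0 >> 1 = 0. Stack: [0]
LOAD_FAST_LOAD_FAST u,u → push 0,0. Stack: [0, 0, 0]
BINARY_OP + → 0 + 0 = 0. Stack: [0, 0]
BINARY_OP * → 0 * 0 = 0. Stack: [0]
STORE_FAST v → v=0. Stack: []
LOAD_FAST_LOAD_FAST u,a → push 0,-7. Stack: [0, -7]
BINARY_OP | → 0 | -7 = -7. Stack: [-7]
STORE_FAST z → z=-7. Stack: []
LOAD_CONST → push 4. Stack: [4]
LOAD_FAST z → push -7. Stack: [4, -7]
BINARY_OP - → 4 - -7 = 11. Stack: [11]
LOAD_FAST b → push 0. Stack: [11, 0]
BINARY_OP + → 11 + 0 = 11. Stack: [11]
STORE_FAST u → u=11. Stack: []
LOAD_FAST_LOAD_FAST a,u → push -7,11. Stack: [-7, 11]
BINARY_OP ^ → -7 ^ 11 = -14. Stack: [-14]
LOAD_CONST → push 5. Stack: [-14, 5]
BINARY_OP + → -14 + 5 = -9. Stack: [-9]
STORE_FAST n → n=-9. Stack: []
LOAD_FAST n → push -9. Stack: [-9]
LOAD_CONST → push 12. Stack: [-9, 12]
BINARY_OP - → -9 - 12 = -21. Stack: [-21]
RETURN_VALUE → return -21.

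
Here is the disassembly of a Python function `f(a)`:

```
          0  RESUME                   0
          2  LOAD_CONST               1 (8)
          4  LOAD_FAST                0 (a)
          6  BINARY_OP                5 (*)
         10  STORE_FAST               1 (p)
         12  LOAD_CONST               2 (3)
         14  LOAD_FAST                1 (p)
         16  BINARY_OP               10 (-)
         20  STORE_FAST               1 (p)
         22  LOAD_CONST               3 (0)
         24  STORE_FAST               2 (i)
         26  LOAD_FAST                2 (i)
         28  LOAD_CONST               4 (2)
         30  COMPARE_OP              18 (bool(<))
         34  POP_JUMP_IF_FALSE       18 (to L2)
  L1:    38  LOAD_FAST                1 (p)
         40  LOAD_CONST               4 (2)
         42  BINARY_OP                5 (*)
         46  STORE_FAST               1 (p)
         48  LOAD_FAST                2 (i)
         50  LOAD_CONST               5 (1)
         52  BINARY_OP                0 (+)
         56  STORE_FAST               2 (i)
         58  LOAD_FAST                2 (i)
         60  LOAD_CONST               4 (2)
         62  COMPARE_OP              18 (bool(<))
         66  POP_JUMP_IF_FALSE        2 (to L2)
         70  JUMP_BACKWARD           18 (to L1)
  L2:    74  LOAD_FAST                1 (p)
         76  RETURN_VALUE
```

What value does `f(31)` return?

-980

LOAD_CONST → push 8. Stack: [8]
LOAD_FAST a → push 31. Stack: [8, 31]
BINARY_OP * → 8 * 31 = 248. Stack: [248]
STORE_FAST p → p=248. Stack: []
LOAD_CONST → push 3. Stack: [3]
LOAD_FAST p → push 248. Stack: [3, 248]
BINARY_OP - → 3 - 248 = -245. Stack: [-245]
STORE_FAST p → p=-245. Stack: []
LOAD_CONST → push 0. Stack: [0]
STORE_FAST i → i=0. Stack: []
LOAD_FAST i → push 0. Stack: [0]
LOAD_CONST → push 2. Stack: [0, 2]
COMPARE_OP bool(<) → 0 vs 2 = True. Stack: [True]
POP_JUMP_IF_FALSE → pop True; no jump. Stack: []
LOAD_FAST p → push -245. Stack: [-245]
LOAD_CONST → push 2. Stack: [-245, 2]
BINARY_OP * → -245 * 2 = -490. Stack: [-490]
STORE_FAST p → p=-490. Stack: []
LOAD_FAST i → push 0. Stack: [0]
LOAD_CONST → push 1. Stack: [0, 1]
BINARY_OP + → 0 + 1 = 1. Stack: [1]
STORE_FAST i → i=1. Stack: []
LOAD_FAST i → push 1. Stack: [1]
LOAD_CONST → push 2. Stack: [1, 2]
COMPARE_OP bool(<) → 1 vs 2 = True. Stack: [True]
POP_JUMP_IF_FALSE → pop True; no jump. Stack: []
LOAD_FAST p → push -490. Stack: [-490]
LOAD_CONST → push 2. Stack: [-490, 2]
BINARY_OP * → -490 * 2 = -980. Stack: [-980]
STORE_FAST p → p=-980. Stack: []
LOAD_FAST i → push 1. Stack: [1]
LOAD_CONST → push 1. Stack: [1, 1]
BINARY_OP + → 1 + 1 = 2. Stack: [2]
STORE_FAST i → i=2. Stack: []
LOAD_FAST i → push 2. Stack: [2]
LOAD_CONST → push 2. Stack: [2, 2]
COMPARE_OP bool(<) → 2 vs 2 = False. Stack: [False]
POP_JUMP_IF_FALSE → pop False; jump. Stack: []
LOAD_FAST p → push -980. Stack: [-980]
RETURN_VALUE → return -980.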